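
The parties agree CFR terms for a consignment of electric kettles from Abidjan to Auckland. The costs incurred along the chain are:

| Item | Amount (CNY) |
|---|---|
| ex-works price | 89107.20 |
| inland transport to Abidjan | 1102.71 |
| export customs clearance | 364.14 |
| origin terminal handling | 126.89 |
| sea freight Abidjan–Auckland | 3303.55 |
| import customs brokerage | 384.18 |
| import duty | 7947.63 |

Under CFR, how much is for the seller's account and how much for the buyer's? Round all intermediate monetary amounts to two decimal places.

CFR: the seller pays costs through ocean freight to the destination port, but not insurance.
Seller's account: goods 89107.20 + inland to port 1102.71 + export clearance 364.14 + origin terminal 126.89 + freight 3303.55 = 94004.49
Buyer's account: brokerage 384.18 + duty 7947.63 = 8331.81

Seller: CNY 94004.49; buyer: CNY 8331.81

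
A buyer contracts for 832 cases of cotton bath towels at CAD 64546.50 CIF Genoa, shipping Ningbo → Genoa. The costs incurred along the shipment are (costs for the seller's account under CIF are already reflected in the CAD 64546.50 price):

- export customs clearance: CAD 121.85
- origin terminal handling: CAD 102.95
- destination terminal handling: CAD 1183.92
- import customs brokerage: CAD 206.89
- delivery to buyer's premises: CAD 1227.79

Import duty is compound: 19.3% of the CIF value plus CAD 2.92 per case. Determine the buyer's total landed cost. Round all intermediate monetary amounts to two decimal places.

CIF: the seller pays costs through ocean freight and marine insurance to the destination port.
Already in the invoice (seller's account under CIF): export clearance, origin terminal — exclude.
The CIF price already equals the CIF value: 64546.50
Ad valorem component: 64546.50 × 19.3% = 12457.47
Specific component: 832 × 2.92 = 2429.44
Import duty = 12457.47 + 2429.44 = 14886.91
Buyer bears: destination terminal 1183.92 + brokerage 206.89 + delivery 1227.79 + duty 14886.91 = 17505.51
Landed cost = invoice 64546.50 + 17505.51 = 82052.01

Total landed cost: CAD 82052.01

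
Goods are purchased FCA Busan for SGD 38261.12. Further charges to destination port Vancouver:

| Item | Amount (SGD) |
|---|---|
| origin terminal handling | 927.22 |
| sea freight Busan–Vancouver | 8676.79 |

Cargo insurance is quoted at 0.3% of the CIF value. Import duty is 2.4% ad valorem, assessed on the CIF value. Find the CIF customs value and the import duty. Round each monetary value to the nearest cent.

Let C be the CIF value. C = FCA price + pre-shipment costs + freight + 0.3% × C
C − 0.3% × C = 38261.12 + 927.22 + 8676.79
0.997 × C = 47865.13
C = 47865.13 / 0.997 = 48009.16
Insurance premium = 0.3% × 48009.16 = 144.03
Import duty = 48009.16 × 2.4% = 1152.22

CIF value: SGD 48009.16; import duty: SGD 1152.22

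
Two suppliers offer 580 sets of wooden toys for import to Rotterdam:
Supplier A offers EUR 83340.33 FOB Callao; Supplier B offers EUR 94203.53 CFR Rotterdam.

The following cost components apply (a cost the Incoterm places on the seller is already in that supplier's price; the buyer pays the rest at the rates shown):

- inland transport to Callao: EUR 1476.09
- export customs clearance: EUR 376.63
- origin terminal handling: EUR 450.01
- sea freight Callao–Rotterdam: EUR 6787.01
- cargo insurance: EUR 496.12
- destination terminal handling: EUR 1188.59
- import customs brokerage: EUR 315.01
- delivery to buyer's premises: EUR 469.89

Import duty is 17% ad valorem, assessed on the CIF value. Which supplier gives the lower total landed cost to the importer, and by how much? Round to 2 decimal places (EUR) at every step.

Supplier A (FOB):
CIF value = FOB price + freight + insurance = 83340.33 + 6787.01 + 496.12 = 90623.46
Import duty = 90623.46 × 17% = 15405.99
Buyer bears (A): 6787.01 + 496.12 + 1188.59 + 315.01 + 469.89 = 9256.62
Landed cost (A) = invoice 83340.33 + 9256.62 + duty 15405.99 = 108002.94
Supplier B (CFR):
CIF value = CFR price + insurance = 94203.53 + 496.12 = 94699.65
Import duty = 94699.65 × 17% = 16098.94
Buyer bears (B): 496.12 + 1188.59 + 315.01 + 469.89 = 2469.61
Landed cost (B) = invoice 94203.53 + 2469.61 + duty 16098.94 = 112772.08
Difference = |108002.94 − 112772.08| = 4769.14

Supplier A is cheaper by EUR 4769.14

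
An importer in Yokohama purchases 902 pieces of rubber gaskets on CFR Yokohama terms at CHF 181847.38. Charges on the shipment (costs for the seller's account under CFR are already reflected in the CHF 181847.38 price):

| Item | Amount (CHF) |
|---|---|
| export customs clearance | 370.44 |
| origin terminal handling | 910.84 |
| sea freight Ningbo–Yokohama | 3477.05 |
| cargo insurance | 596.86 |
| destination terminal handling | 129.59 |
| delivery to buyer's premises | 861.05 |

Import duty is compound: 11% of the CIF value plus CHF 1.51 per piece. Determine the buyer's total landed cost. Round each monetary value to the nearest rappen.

Total landed cost: CHF 204865.77

CFR: the seller pays costs through ocean freight to the destination port, but not insurance.
Already in the invoice (seller's account under CFR): export clearance, origin terminal, freight — exclude.
CIF value = CFR price + insurance = 181847.38 + 596.86 = 182444.24
Ad valorem component: 182444.24 × 11% = 20068.87
Specific component: 902 × 1.51 = 1362.02
Import duty = 20068.87 + 1362.02 = 21430.89
Buyer bears: insurance 596.86 + destination terminal 129.59 + delivery 861.05 + duty 21430.89 = 23018.39
Landed cost = invoice 181847.38 + 23018.39 = 204865.77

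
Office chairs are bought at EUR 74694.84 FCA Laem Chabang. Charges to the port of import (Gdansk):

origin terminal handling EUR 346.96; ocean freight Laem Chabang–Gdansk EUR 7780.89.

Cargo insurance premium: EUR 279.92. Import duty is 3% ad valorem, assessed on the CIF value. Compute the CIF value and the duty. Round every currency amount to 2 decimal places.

CIF = FCA price + pre-shipment costs + freight + insurance
CIF = 74694.84 + 346.96 + 7780.89 + 279.92 = 83102.61
Import duty = 83102.61 × 3% = 2493.08

CIF value: EUR 83102.61; import duty: EUR 2493.08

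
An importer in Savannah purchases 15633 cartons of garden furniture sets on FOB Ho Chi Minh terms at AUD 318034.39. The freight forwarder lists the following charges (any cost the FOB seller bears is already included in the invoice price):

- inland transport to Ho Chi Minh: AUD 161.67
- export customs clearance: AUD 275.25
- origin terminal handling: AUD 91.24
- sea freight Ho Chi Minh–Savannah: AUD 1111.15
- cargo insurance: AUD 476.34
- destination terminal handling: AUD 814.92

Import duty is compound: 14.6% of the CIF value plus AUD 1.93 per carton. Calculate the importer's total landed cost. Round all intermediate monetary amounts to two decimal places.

FOB: the seller bears costs until goods are on board at the origin port; the buyer bears freight, insurance and all costs thereafter.
Already in the invoice (seller's account under FOB): inland to port, export clearance, origin terminal — exclude.
CIF value = FOB price + freight + insurance = 318034.39 + 1111.15 + 476.34 = 319621.88
Ad valorem component: 319621.88 × 14.6% = 46664.79
Specific component: 15633 × 1.93 = 30171.69
Import duty = 46664.79 + 30171.69 = 76836.48
Buyer bears: freight 1111.15 + insurance 476.34 + destination terminal 814.92 + duty 76836.48 = 79238.89
Landed cost = invoice 318034.39 + 79238.89 = 397273.28

Total landed cost: AUD 397273.28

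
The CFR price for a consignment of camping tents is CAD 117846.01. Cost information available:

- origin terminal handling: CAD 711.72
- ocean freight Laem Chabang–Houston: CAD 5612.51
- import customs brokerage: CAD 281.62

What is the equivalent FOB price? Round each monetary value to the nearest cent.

Not relevant to the conversion: origin terminal — on the seller under both CFR and FOB; already in the CFR price and stays in the FOB price. brokerage — on the buyer under both terms; not part of either seller's price.
From CFR to FOB, the seller no longer bears: freight.
FOB price = 117846.01 − 5612.51 = 112233.50

FOB price: CAD 112233.50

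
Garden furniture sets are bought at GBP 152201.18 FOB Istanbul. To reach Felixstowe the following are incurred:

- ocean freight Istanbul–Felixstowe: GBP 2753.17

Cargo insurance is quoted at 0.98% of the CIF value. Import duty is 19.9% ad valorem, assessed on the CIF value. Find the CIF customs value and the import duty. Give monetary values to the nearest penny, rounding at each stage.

CIF value: GBP 156487.93; import duty: GBP 31141.10

Let C be the CIF value. C = FOB price + freight + 0.98% × C
C − 0.98% × C = 152201.18 + 2753.17
0.9902 × C = 154954.35
C = 154954.35 / 0.9902 = 156487.93
Insurance premium = 0.98% × 156487.93 = 1533.58
Import duty = 156487.93 × 19.9% = 31141.10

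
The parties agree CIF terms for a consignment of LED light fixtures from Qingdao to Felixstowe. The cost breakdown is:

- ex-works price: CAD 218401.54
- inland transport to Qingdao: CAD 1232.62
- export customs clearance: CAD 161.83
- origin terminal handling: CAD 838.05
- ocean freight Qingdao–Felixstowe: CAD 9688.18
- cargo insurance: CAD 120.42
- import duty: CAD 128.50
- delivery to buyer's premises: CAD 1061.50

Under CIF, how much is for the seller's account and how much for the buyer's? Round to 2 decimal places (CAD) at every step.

CIF: the seller pays costs through ocean freight and marine insurance to the destination port.
Seller's account: goods 218401.54 + inland to port 1232.62 + export clearance 161.83 + origin terminal 838.05 + freight 9688.18 + insurance 120.42 = 230442.64
Buyer's account: duty 128.50 + delivery 1061.50 = 1190.00

Seller: CAD 230442.64; buyer: CAD 1190.00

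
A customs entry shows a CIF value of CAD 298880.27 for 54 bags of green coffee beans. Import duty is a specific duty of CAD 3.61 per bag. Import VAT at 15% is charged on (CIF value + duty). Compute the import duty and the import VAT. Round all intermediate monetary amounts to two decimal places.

Import duty = 54 × 3.61 = 194.94
VAT base = CIF + duty = 298880.27 + 194.94 = 299075.21
Import VAT = 299075.21 × 15% = 44861.28

Import duty: CAD 194.94; import VAT: CAD 44861.28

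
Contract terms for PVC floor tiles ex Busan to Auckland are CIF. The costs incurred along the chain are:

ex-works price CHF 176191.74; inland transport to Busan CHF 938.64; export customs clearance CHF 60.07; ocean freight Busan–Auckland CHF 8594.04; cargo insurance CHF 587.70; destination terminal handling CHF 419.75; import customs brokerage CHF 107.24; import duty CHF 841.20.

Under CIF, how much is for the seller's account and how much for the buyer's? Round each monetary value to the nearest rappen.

CIF: the seller pays costs through ocean freight and marine insurance to the destination port.
Seller's account: goods 176191.74 + inland to port 938.64 + export clearance 60.07 + freight 8594.04 + insurance 587.70 = 186372.19
Buyer's account: destination terminal 419.75 + brokerage 107.24 + duty 841.20 = 1368.19

Seller: CHF 186372.19; buyer: CHF 1368.19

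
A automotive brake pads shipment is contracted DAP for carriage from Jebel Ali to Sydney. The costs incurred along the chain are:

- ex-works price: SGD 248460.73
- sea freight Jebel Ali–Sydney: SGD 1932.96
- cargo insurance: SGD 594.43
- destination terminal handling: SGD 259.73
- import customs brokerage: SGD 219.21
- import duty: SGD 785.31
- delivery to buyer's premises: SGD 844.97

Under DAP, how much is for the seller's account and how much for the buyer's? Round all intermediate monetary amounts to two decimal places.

DAP: the seller bears all costs to the named destination except import duty and clearance.
Seller's account: goods 248460.73 + freight 1932.96 + insurance 594.43 + destination terminal 259.73 + delivery 844.97 = 252092.82
Buyer's account: brokerage 219.21 + duty 785.31 = 1004.52

Seller: SGD 252092.82; buyer: SGD 1004.52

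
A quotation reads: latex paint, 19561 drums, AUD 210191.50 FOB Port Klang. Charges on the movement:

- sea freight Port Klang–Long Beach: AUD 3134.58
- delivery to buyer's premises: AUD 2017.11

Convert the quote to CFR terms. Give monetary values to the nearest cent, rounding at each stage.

CFR price: AUD 213326.08

Not relevant to the conversion: delivery — on the buyer under both terms; not part of either seller's price.
From FOB to CFR, the seller additionally bears: freight.
CFR price = 210191.50 + 3134.58 = 213326.08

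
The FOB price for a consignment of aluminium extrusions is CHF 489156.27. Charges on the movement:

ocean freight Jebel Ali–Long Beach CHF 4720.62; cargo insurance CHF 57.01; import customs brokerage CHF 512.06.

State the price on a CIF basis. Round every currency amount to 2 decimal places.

CIF price: CHF 493933.90

Not relevant to the conversion: brokerage — on the buyer under both terms; not part of either seller's price.
From FOB to CIF, the seller additionally bears: freight, insurance.
CIF price = 489156.27 + 4720.62 + 57.01 = 493933.90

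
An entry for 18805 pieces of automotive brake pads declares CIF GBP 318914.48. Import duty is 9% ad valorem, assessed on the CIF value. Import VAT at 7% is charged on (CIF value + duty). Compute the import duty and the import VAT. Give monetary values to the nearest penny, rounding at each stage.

Import duty: GBP 28702.30; import VAT: GBP 24333.17

Import duty = 318914.48 × 9% = 28702.30
VAT base = CIF + duty = 318914.48 + 28702.30 = 347616.78
Import VAT = 347616.78 × 7% = 24333.17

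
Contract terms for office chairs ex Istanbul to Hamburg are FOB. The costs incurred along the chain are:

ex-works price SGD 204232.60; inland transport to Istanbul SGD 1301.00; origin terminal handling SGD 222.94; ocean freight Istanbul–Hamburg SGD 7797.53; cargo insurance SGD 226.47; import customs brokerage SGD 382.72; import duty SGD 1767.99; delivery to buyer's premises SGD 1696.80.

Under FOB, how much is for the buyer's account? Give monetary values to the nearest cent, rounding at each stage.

FOB: the seller bears costs until goods are on board at the origin port; the buyer bears freight, insurance and all costs thereafter.
Seller's account: goods 204232.60 + inland to port 1301.00 + origin terminal 222.94 = 205756.54
Buyer's account: freight 7797.53 + insurance 226.47 + brokerage 382.72 + duty 1767.99 + delivery 1696.80 = 11871.51

Buyer's account: SGD 11871.51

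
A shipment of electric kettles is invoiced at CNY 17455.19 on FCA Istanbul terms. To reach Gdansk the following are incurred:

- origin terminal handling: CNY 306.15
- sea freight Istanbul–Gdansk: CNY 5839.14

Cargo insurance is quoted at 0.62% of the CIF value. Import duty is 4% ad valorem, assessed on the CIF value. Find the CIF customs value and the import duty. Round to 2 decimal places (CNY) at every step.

Let C be the CIF value. C = FCA price + pre-shipment costs + freight + 0.62% × C
C − 0.62% × C = 17455.19 + 306.15 + 5839.14
0.9938 × C = 23600.48
C = 23600.48 / 0.9938 = 23747.72
Insurance premium = 0.62% × 23747.72 = 147.24
Import duty = 23747.72 × 4% = 949.91

CIF value: CNY 23747.72; import duty: CNY 949.91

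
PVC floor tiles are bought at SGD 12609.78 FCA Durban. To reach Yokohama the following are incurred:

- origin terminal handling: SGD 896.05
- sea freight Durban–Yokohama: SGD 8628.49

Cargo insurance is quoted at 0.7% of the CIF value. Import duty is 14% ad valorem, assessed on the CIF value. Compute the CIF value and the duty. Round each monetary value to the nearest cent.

Let C be the CIF value. C = FCA price + pre-shipment costs + freight + 0.7% × C
C − 0.7% × C = 12609.78 + 896.05 + 8628.49
0.993 × C = 22134.32
C = 22134.32 / 0.993 = 22290.35
Insurance premium = 0.7% × 22290.35 = 156.03
Import duty = 22290.35 × 14% = 3120.65

CIF value: SGD 22290.35; import duty: SGD 3120.65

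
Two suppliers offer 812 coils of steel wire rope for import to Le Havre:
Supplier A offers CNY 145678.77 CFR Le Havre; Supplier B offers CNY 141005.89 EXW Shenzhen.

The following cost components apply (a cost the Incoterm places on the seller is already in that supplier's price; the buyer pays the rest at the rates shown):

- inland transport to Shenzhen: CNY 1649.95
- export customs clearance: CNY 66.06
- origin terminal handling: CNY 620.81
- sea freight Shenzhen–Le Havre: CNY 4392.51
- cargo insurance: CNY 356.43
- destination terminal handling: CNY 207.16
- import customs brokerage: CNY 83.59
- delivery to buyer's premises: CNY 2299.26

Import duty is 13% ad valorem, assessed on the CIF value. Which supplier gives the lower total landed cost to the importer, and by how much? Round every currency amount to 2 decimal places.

Supplier A is cheaper by CNY 2323.78

Supplier A (CFR):
CIF value = CFR price + insurance = 145678.77 + 356.43 = 146035.20
Import duty = 146035.20 × 13% = 18984.58
Buyer bears (A): 356.43 + 207.16 + 83.59 + 2299.26 = 2946.44
Landed cost (A) = invoice 145678.77 + 2946.44 + duty 18984.58 = 167609.79
Supplier B (EXW):
CIF value = EXW price + inland to port + export clearance + origin terminal + freight + insurance = 141005.89 + 1649.95 + 66.06 + 620.81 + 4392.51 + 356.43 = 148091.65
Import duty = 148091.65 × 13% = 19251.91
Buyer bears (B): 1649.95 + 66.06 + 620.81 + 4392.51 + 356.43 + 207.16 + 83.59 + 2299.26 = 9675.77
Landed cost (B) = invoice 141005.89 + 9675.77 + duty 19251.91 = 169933.57
Difference = |167609.79 − 169933.57| = 2323.78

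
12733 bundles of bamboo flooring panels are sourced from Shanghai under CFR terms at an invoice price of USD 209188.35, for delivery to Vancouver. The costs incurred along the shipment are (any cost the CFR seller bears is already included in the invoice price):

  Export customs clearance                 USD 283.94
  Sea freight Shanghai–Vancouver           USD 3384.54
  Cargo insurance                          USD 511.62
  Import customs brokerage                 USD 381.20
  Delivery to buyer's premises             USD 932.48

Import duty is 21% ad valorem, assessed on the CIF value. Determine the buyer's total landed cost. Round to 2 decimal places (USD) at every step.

Total landed cost: USD 255050.64

CFR: the seller pays costs through ocean freight to the destination port, but not insurance.
Already in the invoice (seller's account under CFR): export clearance, freight — exclude.
CIF value = CFR price + insurance = 209188.35 + 511.62 = 209699.97
Import duty = 209699.97 × 21% = 44036.99
Buyer bears: insurance 511.62 + brokerage 381.20 + delivery 932.48 + duty 44036.99 = 45862.29
Landed cost = invoice 209188.35 + 45862.29 = 255050.64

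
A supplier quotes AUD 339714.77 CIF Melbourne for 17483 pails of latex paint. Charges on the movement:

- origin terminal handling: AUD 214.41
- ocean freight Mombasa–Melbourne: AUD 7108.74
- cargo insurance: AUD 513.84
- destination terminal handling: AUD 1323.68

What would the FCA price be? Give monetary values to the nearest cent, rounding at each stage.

FCA price: AUD 331877.78

Not relevant to the conversion: destination terminal — on the buyer under both terms; not part of either seller's price.
From CIF to FCA, the seller no longer bears: origin terminal, freight, insurance.
FCA price = 339714.77 − 214.41 − 7108.74 − 513.84 = 331877.78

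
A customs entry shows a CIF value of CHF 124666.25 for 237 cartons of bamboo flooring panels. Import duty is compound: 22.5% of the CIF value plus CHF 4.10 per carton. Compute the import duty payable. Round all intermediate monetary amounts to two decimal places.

Import duty: CHF 29021.61

Ad valorem component: 124666.25 × 22.5% = 28049.91
Specific component: 237 × 4.10 = 971.70
Import duty = 28049.91 + 971.70 = 29021.61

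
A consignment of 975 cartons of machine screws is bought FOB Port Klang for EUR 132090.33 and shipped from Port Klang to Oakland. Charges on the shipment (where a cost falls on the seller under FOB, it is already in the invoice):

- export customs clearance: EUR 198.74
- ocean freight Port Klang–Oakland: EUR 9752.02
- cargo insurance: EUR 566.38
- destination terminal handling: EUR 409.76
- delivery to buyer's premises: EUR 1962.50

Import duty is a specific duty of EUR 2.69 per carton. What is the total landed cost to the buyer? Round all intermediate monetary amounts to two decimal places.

FOB: the seller bears costs until goods are on board at the origin port; the buyer bears freight, insurance and all costs thereafter.
Already in the invoice (seller's account under FOB): export clearance — exclude.
CIF value = FOB price + freight + insurance = 132090.33 + 9752.02 + 566.38 = 142408.73
Import duty = 975 × 2.69 = 2622.75
Buyer bears: freight 9752.02 + insurance 566.38 + destination terminal 409.76 + delivery 1962.50 + duty 2622.75 = 15313.41
Landed cost = invoice 132090.33 + 15313.41 = 147403.74

Total landed cost: EUR 147403.74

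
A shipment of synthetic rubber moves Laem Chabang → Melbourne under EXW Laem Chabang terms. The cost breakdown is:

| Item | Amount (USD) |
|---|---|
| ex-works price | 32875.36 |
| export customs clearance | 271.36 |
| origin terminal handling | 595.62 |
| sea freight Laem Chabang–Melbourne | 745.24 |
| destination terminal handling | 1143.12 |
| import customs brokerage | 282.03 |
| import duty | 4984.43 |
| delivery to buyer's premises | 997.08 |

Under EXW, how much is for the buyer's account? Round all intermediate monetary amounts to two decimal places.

Buyer's account: USD 9018.88

EXW: the seller makes goods available at their premises; the buyer bears all onward costs.
Seller's account: goods 32875.36 = 32875.36
Buyer's account: export clearance 271.36 + origin terminal 595.62 + freight 745.24 + destination terminal 1143.12 + brokerage 282.03 + duty 4984.43 + delivery 997.08 = 9018.88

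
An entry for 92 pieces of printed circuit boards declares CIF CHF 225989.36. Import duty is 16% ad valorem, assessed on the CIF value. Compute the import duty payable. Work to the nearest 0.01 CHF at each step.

Import duty: CHF 36158.30

Import duty = 225989.36 × 16% = 36158.30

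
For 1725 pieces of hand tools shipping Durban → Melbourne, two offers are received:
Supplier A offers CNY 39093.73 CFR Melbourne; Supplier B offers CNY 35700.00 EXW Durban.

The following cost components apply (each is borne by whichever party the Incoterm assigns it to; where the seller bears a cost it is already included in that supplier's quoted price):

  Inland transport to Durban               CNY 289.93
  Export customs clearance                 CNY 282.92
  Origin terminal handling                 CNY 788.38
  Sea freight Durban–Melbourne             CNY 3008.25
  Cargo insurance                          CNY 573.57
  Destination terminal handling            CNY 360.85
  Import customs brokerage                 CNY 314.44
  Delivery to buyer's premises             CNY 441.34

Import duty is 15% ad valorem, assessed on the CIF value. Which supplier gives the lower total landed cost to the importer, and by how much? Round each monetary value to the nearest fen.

Supplier A (CFR):
CIF value = CFR price + insurance = 39093.73 + 573.57 = 39667.30
Import duty = 39667.30 × 15% = 5950.10
Buyer bears (A): 573.57 + 360.85 + 314.44 + 441.34 = 1690.20
Landed cost (A) = invoice 39093.73 + 1690.20 + duty 5950.10 = 46734.03
Supplier B (EXW):
CIF value = EXW price + inland to port + export clearance + origin terminal + freight + insurance = 35700.00 + 289.93 + 282.92 + 788.38 + 3008.25 + 573.57 = 40643.05
Import duty = 40643.05 × 15% = 6096.46
Buyer bears (B): 289.93 + 282.92 + 788.38 + 3008.25 + 573.57 + 360.85 + 314.44 + 441.34 = 6059.68
Landed cost (B) = invoice 35700.00 + 6059.68 + duty 6096.46 = 47856.14
Difference = |46734.03 − 47856.14| = 1122.11

Supplier A is cheaper by CNY 1122.11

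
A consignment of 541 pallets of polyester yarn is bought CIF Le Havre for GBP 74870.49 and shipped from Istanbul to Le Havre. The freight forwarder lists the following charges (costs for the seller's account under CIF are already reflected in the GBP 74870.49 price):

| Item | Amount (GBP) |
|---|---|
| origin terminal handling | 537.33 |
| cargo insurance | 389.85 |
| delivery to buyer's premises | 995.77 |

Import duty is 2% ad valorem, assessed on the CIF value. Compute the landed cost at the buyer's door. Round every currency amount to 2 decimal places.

CIF: the seller pays costs through ocean freight and marine insurance to the destination port.
Already in the invoice (seller's account under CIF): origin terminal, insurance — exclude.
The CIF price already equals the CIF value: 74870.49
Import duty = 74870.49 × 2% = 1497.41
Buyer bears: delivery 995.77 + duty 1497.41 = 2493.18
Landed cost = invoice 74870.49 + 2493.18 = 77363.67

Total landed cost: GBP 77363.67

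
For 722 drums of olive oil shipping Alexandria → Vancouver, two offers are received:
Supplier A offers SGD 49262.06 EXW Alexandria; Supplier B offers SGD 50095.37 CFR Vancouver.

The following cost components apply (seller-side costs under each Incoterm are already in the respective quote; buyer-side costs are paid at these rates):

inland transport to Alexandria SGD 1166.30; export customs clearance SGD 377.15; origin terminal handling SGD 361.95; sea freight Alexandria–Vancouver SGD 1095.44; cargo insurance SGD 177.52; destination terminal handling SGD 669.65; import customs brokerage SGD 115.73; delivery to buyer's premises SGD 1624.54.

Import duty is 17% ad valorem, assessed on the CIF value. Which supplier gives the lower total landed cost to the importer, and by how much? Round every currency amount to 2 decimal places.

Supplier A (EXW):
CIF value = EXW price + inland to port + export clearance + origin terminal + freight + insurance = 49262.06 + 1166.30 + 377.15 + 361.95 + 1095.44 + 177.52 = 52440.42
Import duty = 52440.42 × 17% = 8914.87
Buyer bears (A): 1166.30 + 377.15 + 361.95 + 1095.44 + 177.52 + 669.65 + 115.73 + 1624.54 = 5588.28
Landed cost (A) = invoice 49262.06 + 5588.28 + duty 8914.87 = 63765.21
Supplier B (CFR):
CIF value = CFR price + insurance = 50095.37 + 177.52 = 50272.89
Import duty = 50272.89 × 17% = 8546.39
Buyer bears (B): 177.52 + 669.65 + 115.73 + 1624.54 = 2587.44
Landed cost (B) = invoice 50095.37 + 2587.44 + duty 8546.39 = 61229.20
Difference = |63765.21 − 61229.20| = 2536.01

Supplier B is cheaper by SGD 2536.01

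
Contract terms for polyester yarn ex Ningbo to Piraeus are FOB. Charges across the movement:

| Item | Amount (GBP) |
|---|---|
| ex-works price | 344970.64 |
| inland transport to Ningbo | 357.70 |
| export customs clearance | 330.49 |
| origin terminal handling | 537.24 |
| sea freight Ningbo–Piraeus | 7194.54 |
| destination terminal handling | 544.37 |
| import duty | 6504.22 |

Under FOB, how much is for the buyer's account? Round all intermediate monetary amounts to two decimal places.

FOB: the seller bears costs until goods are on board at the origin port; the buyer bears freight, insurance and all costs thereafter.
Seller's account: goods 344970.64 + inland to port 357.70 + export clearance 330.49 + origin terminal 537.24 = 346196.07
Buyer's account: freight 7194.54 + destination terminal 544.37 + duty 6504.22 = 14243.13

Buyer's account: GBP 14243.13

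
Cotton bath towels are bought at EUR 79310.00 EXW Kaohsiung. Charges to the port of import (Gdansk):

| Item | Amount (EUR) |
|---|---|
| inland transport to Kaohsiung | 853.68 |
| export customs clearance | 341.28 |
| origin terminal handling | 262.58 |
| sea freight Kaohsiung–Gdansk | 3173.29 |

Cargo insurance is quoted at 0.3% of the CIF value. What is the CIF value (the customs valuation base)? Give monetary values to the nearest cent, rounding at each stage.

Let C be the CIF value. C = EXW price + pre-shipment costs + freight + 0.3% × C
C − 0.3% × C = 79310.00 + 853.68 + 341.28 + 262.58 + 3173.29
0.997 × C = 83940.83
C = 83940.83 / 0.997 = 84193.41
Insurance premium = 0.3% × 84193.41 = 252.58

CIF value: EUR 84193.41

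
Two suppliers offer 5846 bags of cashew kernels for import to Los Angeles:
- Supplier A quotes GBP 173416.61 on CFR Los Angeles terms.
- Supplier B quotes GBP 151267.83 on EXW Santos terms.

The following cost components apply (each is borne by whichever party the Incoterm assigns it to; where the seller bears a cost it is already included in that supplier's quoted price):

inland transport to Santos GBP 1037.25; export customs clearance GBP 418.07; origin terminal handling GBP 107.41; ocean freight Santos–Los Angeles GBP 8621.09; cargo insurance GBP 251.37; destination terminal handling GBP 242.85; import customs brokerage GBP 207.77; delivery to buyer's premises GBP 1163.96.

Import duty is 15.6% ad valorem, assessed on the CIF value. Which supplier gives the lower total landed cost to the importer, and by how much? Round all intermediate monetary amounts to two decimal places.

Supplier A (CFR):
CIF value = CFR price + insurance = 173416.61 + 251.37 = 173667.98
Import duty = 173667.98 × 15.6% = 27092.20
Buyer bears (A): 251.37 + 242.85 + 207.77 + 1163.96 = 1865.95
Landed cost (A) = invoice 173416.61 + 1865.95 + duty 27092.20 = 202374.76
Supplier B (EXW):
CIF value = EXW price + inland to port + export clearance + origin terminal + freight + insurance = 151267.83 + 1037.25 + 418.07 + 107.41 + 8621.09 + 251.37 = 161703.02
Import duty = 161703.02 × 15.6% = 25225.67
Buyer bears (B): 1037.25 + 418.07 + 107.41 + 8621.09 + 251.37 + 242.85 + 207.77 + 1163.96 = 12049.77
Landed cost (B) = invoice 151267.83 + 12049.77 + duty 25225.67 = 188543.27
Difference = |202374.76 − 188543.27| = 13831.49

Supplier B is cheaper by GBP 13831.49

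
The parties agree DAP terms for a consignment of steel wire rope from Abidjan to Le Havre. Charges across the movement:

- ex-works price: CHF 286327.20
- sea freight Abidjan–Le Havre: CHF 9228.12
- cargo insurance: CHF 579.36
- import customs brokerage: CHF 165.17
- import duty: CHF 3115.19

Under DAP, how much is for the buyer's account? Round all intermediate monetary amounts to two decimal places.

Buyer's account: CHF 3280.36

DAP: the seller bears all costs to the named destination except import duty and clearance.
Seller's account: goods 286327.20 + freight 9228.12 + insurance 579.36 = 296134.68
Buyer's account: brokerage 165.17 + duty 3115.19 = 3280.36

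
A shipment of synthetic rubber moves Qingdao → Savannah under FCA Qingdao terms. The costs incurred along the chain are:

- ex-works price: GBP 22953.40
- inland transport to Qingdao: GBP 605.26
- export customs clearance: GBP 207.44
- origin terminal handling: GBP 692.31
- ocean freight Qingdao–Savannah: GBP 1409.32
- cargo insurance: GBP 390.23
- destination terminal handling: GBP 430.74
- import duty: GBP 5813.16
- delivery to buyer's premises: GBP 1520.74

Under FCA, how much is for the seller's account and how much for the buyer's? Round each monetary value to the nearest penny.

Seller: GBP 23766.10; buyer: GBP 10256.50

FCA: the seller delivers export-cleared goods to the carrier; the buyer bears costs from that point.
Seller's account: goods 22953.40 + inland to port 605.26 + export clearance 207.44 = 23766.10
Buyer's account: origin terminal 692.31 + freight 1409.32 + insurance 390.23 + destination terminal 430.74 + duty 5813.16 + delivery 1520.74 = 10256.50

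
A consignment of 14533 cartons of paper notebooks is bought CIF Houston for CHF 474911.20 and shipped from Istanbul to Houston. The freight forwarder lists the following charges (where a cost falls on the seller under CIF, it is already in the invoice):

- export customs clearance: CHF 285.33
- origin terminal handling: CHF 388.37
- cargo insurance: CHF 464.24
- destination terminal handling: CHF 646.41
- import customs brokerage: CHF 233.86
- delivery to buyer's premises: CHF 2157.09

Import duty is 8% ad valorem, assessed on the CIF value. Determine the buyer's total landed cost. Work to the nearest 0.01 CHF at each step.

Total landed cost: CHF 515941.46

CIF: the seller pays costs through ocean freight and marine insurance to the destination port.
Already in the invoice (seller's account under CIF): export clearance, origin terminal, insurance — exclude.
The CIF price already equals the CIF value: 474911.20
Import duty = 474911.20 × 8% = 37992.90
Buyer bears: destination terminal 646.41 + brokerage 233.86 + delivery 2157.09 + duty 37992.90 = 41030.26
Landed cost = invoice 474911.20 + 41030.26 = 515941.46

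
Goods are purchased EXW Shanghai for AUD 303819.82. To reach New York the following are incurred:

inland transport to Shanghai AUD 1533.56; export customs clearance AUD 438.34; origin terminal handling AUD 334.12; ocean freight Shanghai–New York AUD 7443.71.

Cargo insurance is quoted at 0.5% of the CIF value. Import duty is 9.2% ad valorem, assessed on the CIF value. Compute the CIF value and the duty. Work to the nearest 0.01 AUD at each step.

Let C be the CIF value. C = EXW price + pre-shipment costs + freight + 0.5% × C
C − 0.5% × C = 303819.82 + 1533.56 + 438.34 + 334.12 + 7443.71
0.995 × C = 313569.55
C = 313569.55 / 0.995 = 315145.28
Insurance premium = 0.5% × 315145.28 = 1575.73
Import duty = 315145.28 × 9.2% = 28993.37

CIF value: AUD 315145.28; import duty: AUD 28993.37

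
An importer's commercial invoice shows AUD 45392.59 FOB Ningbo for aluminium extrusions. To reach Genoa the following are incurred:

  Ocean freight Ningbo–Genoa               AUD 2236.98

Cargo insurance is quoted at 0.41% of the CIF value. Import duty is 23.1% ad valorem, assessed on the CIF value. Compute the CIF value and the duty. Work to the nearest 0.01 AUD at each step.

Let C be the CIF value. C = FOB price + freight + 0.41% × C
C − 0.41% × C = 45392.59 + 2236.98
0.9959 × C = 47629.57
C = 47629.57 / 0.9959 = 47825.66
Insurance premium = 0.41% × 47825.66 = 196.09
Import duty = 47825.66 × 23.1% = 11047.73

CIF value: AUD 47825.66; import duty: AUD 11047.73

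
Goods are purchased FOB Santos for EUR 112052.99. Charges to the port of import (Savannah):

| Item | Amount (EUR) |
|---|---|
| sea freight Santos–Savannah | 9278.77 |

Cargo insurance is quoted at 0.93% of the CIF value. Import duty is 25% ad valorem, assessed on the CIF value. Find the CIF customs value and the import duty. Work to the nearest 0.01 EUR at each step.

CIF value: EUR 122470.74; import duty: EUR 30617.69

Let C be the CIF value. C = FOB price + freight + 0.93% × C
C − 0.93% × C = 112052.99 + 9278.77
0.9907 × C = 121331.76
C = 121331.76 / 0.9907 = 122470.74
Insurance premium = 0.93% × 122470.74 = 1138.98
Import duty = 122470.74 × 25% = 30617.69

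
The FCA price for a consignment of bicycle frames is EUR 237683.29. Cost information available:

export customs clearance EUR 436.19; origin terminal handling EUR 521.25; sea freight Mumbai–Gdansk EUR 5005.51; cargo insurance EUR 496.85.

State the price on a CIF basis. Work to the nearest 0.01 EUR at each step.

Not relevant to the conversion: export clearance — on the seller under both FCA and CIF; already in the FCA price and stays in the CIF price.
From FCA to CIF, the seller additionally bears: origin terminal, freight, insurance.
CIF price = 237683.29 + 521.25 + 5005.51 + 496.85 = 243706.90

CIF price: EUR 243706.90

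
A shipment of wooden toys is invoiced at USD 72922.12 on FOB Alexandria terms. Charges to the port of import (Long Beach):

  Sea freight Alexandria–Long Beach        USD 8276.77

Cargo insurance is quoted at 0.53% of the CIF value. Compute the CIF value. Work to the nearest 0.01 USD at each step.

CIF value: USD 81631.54

Let C be the CIF value. C = FOB price + freight + 0.53% × C
C − 0.53% × C = 72922.12 + 8276.77
0.9947 × C = 81198.89
C = 81198.89 / 0.9947 = 81631.54
Insurance premium = 0.53% × 81631.54 = 432.65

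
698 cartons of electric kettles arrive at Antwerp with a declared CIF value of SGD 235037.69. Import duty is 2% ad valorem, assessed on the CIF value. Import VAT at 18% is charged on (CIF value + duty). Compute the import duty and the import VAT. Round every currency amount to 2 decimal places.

Import duty: SGD 4700.75; import VAT: SGD 43152.92

Import duty = 235037.69 × 2% = 4700.75
VAT base = CIF + duty = 235037.69 + 4700.75 = 239738.44
Import VAT = 239738.44 × 18% = 43152.92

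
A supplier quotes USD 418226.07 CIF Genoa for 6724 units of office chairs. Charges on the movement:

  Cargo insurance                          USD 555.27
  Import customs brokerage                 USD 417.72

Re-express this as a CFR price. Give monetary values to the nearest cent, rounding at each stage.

CFR price: USD 417670.80

Not relevant to the conversion: brokerage — on the buyer under both terms; not part of either seller's price.
From CIF to CFR, the seller no longer bears: insurance.
CFR price = 418226.07 − 555.27 = 417670.80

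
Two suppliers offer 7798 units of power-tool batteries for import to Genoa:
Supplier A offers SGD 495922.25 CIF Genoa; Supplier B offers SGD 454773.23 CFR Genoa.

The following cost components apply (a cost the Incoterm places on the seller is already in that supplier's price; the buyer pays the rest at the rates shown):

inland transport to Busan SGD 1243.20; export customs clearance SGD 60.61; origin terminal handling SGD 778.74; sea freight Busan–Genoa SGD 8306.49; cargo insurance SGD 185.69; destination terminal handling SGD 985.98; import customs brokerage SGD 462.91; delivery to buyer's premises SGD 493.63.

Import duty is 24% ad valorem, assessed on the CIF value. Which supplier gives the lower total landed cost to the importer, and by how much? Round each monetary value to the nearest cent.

Supplier B is cheaper by SGD 50794.53

Supplier A (CIF):
The CIF price already equals the CIF value: 495922.25
Import duty = 495922.25 × 24% = 119021.34
Buyer bears (A): 985.98 + 462.91 + 493.63 = 1942.52
Landed cost (A) = invoice 495922.25 + 1942.52 + duty 119021.34 = 616886.11
Supplier B (CFR):
CIF value = CFR price + insurance = 454773.23 + 185.69 = 454958.92
Import duty = 454958.92 × 24% = 109190.14
Buyer bears (B): 185.69 + 985.98 + 462.91 + 493.63 = 2128.21
Landed cost (B) = invoice 454773.23 + 2128.21 + duty 109190.14 = 566091.58
Difference = |616886.11 − 566091.58| = 50794.53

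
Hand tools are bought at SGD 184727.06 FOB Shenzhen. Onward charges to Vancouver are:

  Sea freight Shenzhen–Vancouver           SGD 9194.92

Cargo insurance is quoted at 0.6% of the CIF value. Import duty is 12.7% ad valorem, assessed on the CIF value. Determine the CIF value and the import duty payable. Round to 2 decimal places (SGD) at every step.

CIF value: SGD 195092.54; import duty: SGD 24776.75

Let C be the CIF value. C = FOB price + freight + 0.6% × C
C − 0.6% × C = 184727.06 + 9194.92
0.994 × C = 193921.98
C = 193921.98 / 0.994 = 195092.54
Insurance premium = 0.6% × 195092.54 = 1170.56
Import duty = 195092.54 × 12.7% = 24776.75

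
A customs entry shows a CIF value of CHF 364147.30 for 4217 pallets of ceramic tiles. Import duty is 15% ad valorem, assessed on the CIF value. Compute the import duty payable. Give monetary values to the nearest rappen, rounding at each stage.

Import duty: CHF 54622.10

Import duty = 364147.30 × 15% = 54622.10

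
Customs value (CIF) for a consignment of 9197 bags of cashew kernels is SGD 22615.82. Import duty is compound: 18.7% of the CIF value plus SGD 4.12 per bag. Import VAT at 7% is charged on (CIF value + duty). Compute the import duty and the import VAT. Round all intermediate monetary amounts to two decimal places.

Import duty: SGD 42120.80; import VAT: SGD 4531.56

Ad valorem component: 22615.82 × 18.7% = 4229.16
Specific component: 9197 × 4.12 = 37891.64
Import duty = 4229.16 + 37891.64 = 42120.80
VAT base = CIF + duty = 22615.82 + 42120.80 = 64736.62
Import VAT = 64736.62 × 7% = 4531.56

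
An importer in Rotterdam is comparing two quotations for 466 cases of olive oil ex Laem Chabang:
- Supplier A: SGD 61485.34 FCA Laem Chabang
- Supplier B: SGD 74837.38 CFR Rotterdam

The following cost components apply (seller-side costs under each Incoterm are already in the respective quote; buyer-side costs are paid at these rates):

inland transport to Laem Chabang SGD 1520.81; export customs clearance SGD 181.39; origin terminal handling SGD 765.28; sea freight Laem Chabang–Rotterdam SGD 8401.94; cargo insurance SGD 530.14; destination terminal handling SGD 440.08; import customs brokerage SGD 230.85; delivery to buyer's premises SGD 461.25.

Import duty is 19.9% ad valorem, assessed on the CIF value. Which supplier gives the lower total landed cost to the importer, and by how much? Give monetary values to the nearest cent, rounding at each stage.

Supplier A (FCA):
CIF value = FCA price + origin terminal + freight + insurance = 61485.34 + 765.28 + 8401.94 + 530.14 = 71182.70
Import duty = 71182.70 × 19.9% = 14165.36
Buyer bears (A): 765.28 + 8401.94 + 530.14 + 440.08 + 230.85 + 461.25 = 10829.54
Landed cost (A) = invoice 61485.34 + 10829.54 + duty 14165.36 = 86480.24
Supplier B (CFR):
CIF value = CFR price + insurance = 74837.38 + 530.14 = 75367.52
Import duty = 75367.52 × 19.9% = 14998.14
Buyer bears (B): 530.14 + 440.08 + 230.85 + 461.25 = 1662.32
Landed cost (B) = invoice 74837.38 + 1662.32 + duty 14998.14 = 91497.84
Difference = |86480.24 − 91497.84| = 5017.60

Supplier A is cheaper by SGD 5017.60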